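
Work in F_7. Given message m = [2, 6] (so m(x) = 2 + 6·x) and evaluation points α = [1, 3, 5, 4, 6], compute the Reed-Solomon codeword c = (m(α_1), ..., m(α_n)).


c = [1, 6, 4, 5, 3]

Message polynomial: m(x) = 2 + 6·x (mod 7).
For each evaluation point α_i, compute m(α_i) mod 7:
  α_1 = 1: Horner steps 6 → 1, so m(1) = 1.
  α_2 = 3: Horner steps 6 → 6, so m(3) = 6.
  α_3 = 5: Horner steps 6 → 4, so m(5) = 4.
  α_4 = 4: Horner steps 6 → 5, so m(4) = 5.
  α_5 = 6: Horner steps 6 → 3, so m(6) = 3.
Codeword c = [1, 6, 4, 5, 3] ∈ F_7^5.


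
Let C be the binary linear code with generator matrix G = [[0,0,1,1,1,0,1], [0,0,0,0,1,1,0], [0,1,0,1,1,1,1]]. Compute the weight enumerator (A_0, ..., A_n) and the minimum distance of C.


Weight distribution: A_0 = 1, A_2 = 1, A_3 = 3, A_4 = 2, A_5 = 1. Minimum distance d = 2.

Enumerate all 2^3 = 8 messages m ∈ F_2^3.
For each, compute codeword c = mG in F_2^7, then tally its weight.
  m = 000 → c = 0000000, weight = 0.
  m = 100 → c = 0011101, weight = 4.
  m = 010 → c = 0000110, weight = 2.
  m = 110 → c = 0011011, weight = 4.
  m = 001 → c = 0101111, weight = 5.
  m = 101 → c = 0110010, weight = 3.
  m = 011 → c = 0101001, weight = 3.
  m = 111 → c = 0110100, weight = 3.
Tally weights:
  weight 0: 1 codewords.
  weight 2: 1 codewords.
  weight 3: 3 codewords.
  weight 4: 2 codewords.
  weight 5: 1 codewords.
Minimum distance d = smallest w > 0 with A_w > 0 = 2.
Sanity: Σ A_w = 8 = 2^3 = 8 ✓.


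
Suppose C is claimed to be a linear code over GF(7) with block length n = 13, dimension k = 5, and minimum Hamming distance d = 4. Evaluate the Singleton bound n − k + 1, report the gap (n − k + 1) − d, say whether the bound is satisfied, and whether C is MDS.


Singleton RHS = n − k + 1 = 9, slack = 5, bound satisfied, not MDS.

Singleton bound: d ≤ n − k + 1.
Here n = 13, k = 5, so n − k + 1 = 9.
Given d = 4, check d ≤ 9: YES.
Slack = (n − k + 1) − d = 5.
The code is NOT MDS (slack = 5 > 0).
Description: the claimed parameters are [13, 5, 4]_7; such a code would be non-MDS.


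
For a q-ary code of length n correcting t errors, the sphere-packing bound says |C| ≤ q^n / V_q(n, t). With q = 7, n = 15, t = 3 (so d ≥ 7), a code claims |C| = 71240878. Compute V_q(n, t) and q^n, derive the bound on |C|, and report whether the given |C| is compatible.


V_q(n, t) = 102151, q^n = 4747561509943, Hamming bound = 46475918, |C| = 71240878 > bound (violated).

Step 1: Compute V_q(n, t) = Σ_{j=0}^3 C(n, j) (q−1)^j.
  j = 0: C(15,0)·(6)^0 = 1·1 = 1.
  j = 1: C(15,1)·(6)^1 = 15·6 = 90.
  j = 2: C(15,2)·(6)^2 = 105·36 = 3780.
  j = 3: C(15,3)·(6)^3 = 455·216 = 98280.
  V_q(n, t) = 1 + 90 + 3780 + 98280 = 102151.
Step 2: q^n = 7^15 = 4747561509943.
Step 3: Hamming bound ⌊q^n / V_q(n,t)⌋ = ⌊4747561509943/102151⌋ = 46475918.
Step 4: Compare |C| = 71240878 to 46475918: violated.
The claimed |C| lies above the Hamming bound, so no 7-ary code of length 15 with d ≥ 7 can have 71240878 codewords.


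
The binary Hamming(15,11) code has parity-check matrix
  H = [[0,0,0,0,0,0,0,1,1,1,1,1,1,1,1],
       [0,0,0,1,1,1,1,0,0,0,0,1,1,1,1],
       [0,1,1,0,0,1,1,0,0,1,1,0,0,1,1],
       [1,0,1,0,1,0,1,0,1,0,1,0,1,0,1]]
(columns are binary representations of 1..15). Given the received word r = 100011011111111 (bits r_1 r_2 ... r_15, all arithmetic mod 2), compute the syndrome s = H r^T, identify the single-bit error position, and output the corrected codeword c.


s = (0, 0, 1, 0)^T, error position = 2, corrected codeword c = 110011011111111

Compute s = H r^T mod 2 one row at a time:
  s_1 = 1 + 1 + 1 + 1 + 1 + 1 + 1 + 1 = 8 ≡ 0 (mod 2).
  s_2 = 0 + 1 + 1 + 0 + 1 + 1 + 1 + 1 = 6 ≡ 0 (mod 2).
  s_3 = 0 + 0 + 1 + 0 + 1 + 1 + 1 + 1 = 5 ≡ 1 (mod 2).
  s_4 = 1 + 0 + 1 + 0 + 1 + 1 + 1 + 1 = 6 ≡ 0 (mod 2).
s = (0, 0, 1, 0)^T — this equals column 2 of H (binary 0010), so error is at position 2.
Correct: flip bit 2 of r = 100011011111111 to get c = 110011011111111.


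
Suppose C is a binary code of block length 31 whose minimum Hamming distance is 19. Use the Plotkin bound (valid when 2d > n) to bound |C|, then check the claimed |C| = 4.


Plotkin bound M ≤ 4; given |C| = 4 ≤ bound (satisfied).

Check applicability: 2d = 38, n = 31.
2d − n = 7 > 0, so Plotkin applies.
Compute d/(2d−n) = 19/7 ≈ 2.7143.
⌊d/(2d−n)⌋ = 2.
Plotkin bound: M ≤ 2·2 = 4.
Given |C| = 4, check: satisfied.
This |C| is at the Plotkin bound.


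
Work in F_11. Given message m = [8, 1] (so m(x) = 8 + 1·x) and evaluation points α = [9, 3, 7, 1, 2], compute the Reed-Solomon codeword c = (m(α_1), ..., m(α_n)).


c = [6, 0, 4, 9, 10]

Message polynomial: m(x) = 8 + 1·x (mod 11).
For each evaluation point α_i, compute m(α_i) mod 11:
  α_1 = 9: Horner steps 1 → 6, so m(9) = 6.
  α_2 = 3: Horner steps 1 → 0, so m(3) = 0.
  α_3 = 7: Horner steps 1 → 4, so m(7) = 4.
  α_4 = 1: Horner steps 1 → 9, so m(1) = 9.
  α_5 = 2: Horner steps 1 → 10, so m(2) = 10.
Codeword c = [6, 0, 4, 9, 10] ∈ F_11^5.


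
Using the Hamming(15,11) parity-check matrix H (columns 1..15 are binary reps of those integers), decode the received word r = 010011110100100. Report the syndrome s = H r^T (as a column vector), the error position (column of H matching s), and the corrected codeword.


s = (1, 0, 0, 1)^T, error position = 9, corrected codeword c = 010011111100100

Compute s = H r^T mod 2 one row at a time:
  s_1 = 1 + 0 + 1 + 0 + 0 + 1 + 0 + 0 = 3 ≡ 1 (mod 2).
  s_2 = 0 + 1 + 1 + 1 + 0 + 1 + 0 + 0 = 4 ≡ 0 (mod 2).
  s_3 = 1 + 0 + 1 + 1 + 1 + 0 + 0 + 0 = 4 ≡ 0 (mod 2).
  s_4 = 0 + 0 + 1 + 1 + 0 + 0 + 1 + 0 = 3 ≡ 1 (mod 2).
s = (1, 0, 0, 1)^T — this equals column 9 of H (binary 1001), so error is at position 9.
Correct: flip bit 9 of r = 010011110100100 to get c = 010011111100100.


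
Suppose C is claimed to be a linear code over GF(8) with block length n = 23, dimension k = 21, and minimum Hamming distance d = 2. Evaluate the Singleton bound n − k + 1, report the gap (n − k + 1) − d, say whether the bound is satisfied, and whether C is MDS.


Singleton RHS = n − k + 1 = 3, slack = 1, bound satisfied, not MDS.

Singleton bound: d ≤ n − k + 1.
Here n = 23, k = 21, so n − k + 1 = 3.
Given d = 2, check d ≤ 3: YES.
Slack = (n − k + 1) − d = 1.
The code is NOT MDS (slack = 1 > 0).
Description: the claimed parameters are [23, 21, 2]_8; such a code would be non-MDS.


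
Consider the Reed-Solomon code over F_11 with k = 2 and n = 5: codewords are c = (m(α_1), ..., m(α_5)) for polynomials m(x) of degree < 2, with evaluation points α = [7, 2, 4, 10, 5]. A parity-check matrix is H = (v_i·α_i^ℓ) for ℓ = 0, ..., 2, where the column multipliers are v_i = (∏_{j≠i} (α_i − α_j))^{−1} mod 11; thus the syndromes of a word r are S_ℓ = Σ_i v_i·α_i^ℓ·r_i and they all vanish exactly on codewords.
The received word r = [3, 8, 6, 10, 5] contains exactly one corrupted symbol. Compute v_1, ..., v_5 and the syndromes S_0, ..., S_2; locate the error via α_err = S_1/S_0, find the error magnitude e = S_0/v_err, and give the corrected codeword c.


S = (2, 9, 2), error at position 4, error magnitude e = 10, c = [3, 8, 6, 0, 5].

Step 1: column multipliers v_i = (∏_{j≠i}(α_i − α_j))^{−1} mod 11.
  i = 1 (α = 7): (7−2)(7−4)(7−10)(7−5) = 5·3·(−3)·2 = −90 ≡ 9, so v_1 = 9^{−1} = 5 (mod 11).
  i = 2 (α = 2): (2−7)(2−4)(2−10)(2−5) = (−5)·(−2)·(−8)·(−3) = 240 ≡ 9, so v_2 = 9^{−1} = 5 (mod 11).
  i = 3 (α = 4): (4−7)(4−2)(4−10)(4−5) = (−3)·2·(−6)·(−1) = −36 ≡ 8, so v_3 = 8^{−1} = 7 (mod 11).
  i = 4 (α = 10): (10−7)(10−2)(10−4)(10−5) = 3·8·6·5 = 720 ≡ 5, so v_4 = 5^{−1} = 9 (mod 11).
  i = 5 (α = 5): (5−7)(5−2)(5−4)(5−10) = (−2)·3·1·(−5) = 30 ≡ 8, so v_5 = 8^{−1} = 7 (mod 11).
  v = [5, 5, 7, 9, 7].
Step 2: syndromes of r = [3, 8, 6, 10, 5] (all sums mod 11).
  S_0 = Σ v_i r_i = 5·3 + 5·8 + 7·6 + 9·10 + 7·5 = 222 ≡ 2.
  S_1 = Σ v_i α_i r_i = 5·7·3 + 5·2·8 + 7·4·6 + 9·10·10 + 7·5·5 = 1428 ≡ 9.
  α_i^2 mod 11 = [5, 4, 5, 1, 3].
  S_2 = Σ v_i α_i^2 r_i = 5·5·3 + 5·4·8 + 7·5·6 + 9·1·10 + 7·3·5 = 640 ≡ 2.
  S = (2, 9, 2) ≠ 0, so r is not a codeword (an error is present).
Step 3: locate the error. For a single error e at position i, S_ℓ = v_i·e·α_i^ℓ, so α_err = S_1/S_0.
  S_0^{−1} = 2^{−1} = 6 (mod 11), so α_err = 9·6 = 54 ≡ 10 = α_4. Error position i = 4.
  Consistency check: S_2/S_1 = 2·5 = 10 ≡ 10 = α_err ✓ (single-error assumption holds).
Step 4: error magnitude e = S_0/v_4 = S_0·∏_{j≠4}(α_4 − α_j) = 2·5 = 10 ≡ 10 (mod 11).
Step 5: correct position 4: c_4 = r_4 − e = 10 − 10 ≡ 0 (mod 11). Hence c = [3, 8, 6, 0, 5].
  Check: interpolating c through the α_i gives m(x) = 10 + 10·x (degree < 2) with m(α_i) = c_i for every i, so c is indeed a codeword.


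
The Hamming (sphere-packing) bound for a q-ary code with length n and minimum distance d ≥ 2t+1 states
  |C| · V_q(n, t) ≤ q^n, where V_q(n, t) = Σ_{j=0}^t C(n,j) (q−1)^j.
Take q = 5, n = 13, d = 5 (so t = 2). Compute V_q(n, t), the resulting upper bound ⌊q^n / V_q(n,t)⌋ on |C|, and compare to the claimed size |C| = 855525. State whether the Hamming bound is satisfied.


V_q(n, t) = 1301, q^n = 1220703125, Hamming bound = 938280, |C| = 855525 ≤ bound (satisfied).

Step 1: Compute V_q(n, t) = Σ_{j=0}^2 C(n, j) (q−1)^j.
  j = 0: C(13,0)·(4)^0 = 1·1 = 1.
  j = 1: C(13,1)·(4)^1 = 13·4 = 52.
  j = 2: C(13,2)·(4)^2 = 78·16 = 1248.
  V_q(n, t) = 1 + 52 + 1248 = 1301.
Step 2: q^n = 5^13 = 1220703125.
Step 3: Hamming bound ⌊q^n / V_q(n,t)⌋ = ⌊1220703125/1301⌋ = 938280.
Step 4: Compare |C| = 855525 to 938280: satisfied.
The claimed |C| lies below the Hamming bound.


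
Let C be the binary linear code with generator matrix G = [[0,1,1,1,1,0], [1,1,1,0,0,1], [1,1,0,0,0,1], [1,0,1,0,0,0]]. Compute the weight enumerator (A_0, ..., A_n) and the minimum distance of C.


Weight distribution: A_0 = 1, A_1 = 2, A_2 = 2, A_3 = 4, A_4 = 5, A_5 = 2. Minimum distance d = 1.

Enumerate all 2^4 = 16 messages m ∈ F_2^4.
For each, compute codeword c = mG in F_2^6, then tally its weight.
  m = 0000 → c = 000000, weight = 0.
  m = 1000 → c = 011110, weight = 4.
  m = 0100 → c = 111001, weight = 4.
  m = 1100 → c = 100111, weight = 4.
  m = 0010 → c = 110001, weight = 3.
  m = 1010 → c = 101111, weight = 5.
  m = 0110 → c = 001000, weight = 1.
  m = 1110 → c = 010110, weight = 3.
  m = 0001 → c = 101000, weight = 2.
  m = 1001 → c = 110110, weight = 4.
  m = 0101 → c = 010001, weight = 2.
  m = 1101 → c = 001111, weight = 4.
  m = 0011 → c = 011001, weight = 3.
  m = 1011 → c = 000111, weight = 3.
  m = 0111 → c = 100000, weight = 1.
  m = 1111 → c = 111110, weight = 5.
Tally weights:
  weight 0: 1 codewords.
  weight 1: 2 codewords.
  weight 2: 2 codewords.
  weight 3: 4 codewords.
  weight 4: 5 codewords.
  weight 5: 2 codewords.
Minimum distance d = smallest w > 0 with A_w > 0 = 1.
Sanity: Σ A_w = 16 = 2^4 = 16 ✓.


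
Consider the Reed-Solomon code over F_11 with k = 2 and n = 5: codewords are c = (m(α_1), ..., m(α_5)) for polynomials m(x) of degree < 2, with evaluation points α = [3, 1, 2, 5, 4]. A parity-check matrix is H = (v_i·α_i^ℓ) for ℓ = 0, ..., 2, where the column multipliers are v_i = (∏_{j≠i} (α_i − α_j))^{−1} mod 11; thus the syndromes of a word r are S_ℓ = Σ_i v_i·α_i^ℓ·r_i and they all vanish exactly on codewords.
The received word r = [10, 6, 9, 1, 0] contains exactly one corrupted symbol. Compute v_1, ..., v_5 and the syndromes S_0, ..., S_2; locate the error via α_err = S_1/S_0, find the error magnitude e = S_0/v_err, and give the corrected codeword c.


S = (10, 10, 10), error at position 2, error magnitude e = 9, c = [10, 8, 9, 1, 0].

Step 1: column multipliers v_i = (∏_{j≠i}(α_i − α_j))^{−1} mod 11.
  i = 1 (α = 3): (3−1)(3−2)(3−5)(3−4) = 2·1·(−2)·(−1) = 4 ≡ 4, so v_1 = 4^{−1} = 3 (mod 11).
  i = 2 (α = 1): (1−3)(1−2)(1−5)(1−4) = (−2)·(−1)·(−4)·(−3) = 24 ≡ 2, so v_2 = 2^{−1} = 6 (mod 11).
  i = 3 (α = 2): (2−3)(2−1)(2−5)(2−4) = (−1)·1·(−3)·(−2) = −6 ≡ 5, so v_3 = 5^{−1} = 9 (mod 11).
  i = 4 (α = 5): (5−3)(5−1)(5−2)(5−4) = 2·4·3·1 = 24 ≡ 2, so v_4 = 2^{−1} = 6 (mod 11).
  i = 5 (α = 4): (4−3)(4−1)(4−2)(4−5) = 1·3·2·(−1) = −6 ≡ 5, so v_5 = 5^{−1} = 9 (mod 11).
  v = [3, 6, 9, 6, 9].
Step 2: syndromes of r = [10, 6, 9, 1, 0] (all sums mod 11).
  S_0 = Σ v_i r_i = 3·10 + 6·6 + 9·9 + 6·1 + 9·0 = 153 ≡ 10.
  S_1 = Σ v_i α_i r_i = 3·3·10 + 6·1·6 + 9·2·9 + 6·5·1 + 9·4·0 = 318 ≡ 10.
  α_i^2 mod 11 = [9, 1, 4, 3, 5].
  S_2 = Σ v_i α_i^2 r_i = 3·9·10 + 6·1·6 + 9·4·9 + 6·3·1 + 9·5·0 = 648 ≡ 10.
  S = (10, 10, 10) ≠ 0, so r is not a codeword (an error is present).
Step 3: locate the error. For a single error e at position i, S_ℓ = v_i·e·α_i^ℓ, so α_err = S_1/S_0.
  S_0^{−1} = 10^{−1} = 10 (mod 11), so α_err = 10·10 = 100 ≡ 1 = α_2. Error position i = 2.
  Consistency check: S_2/S_1 = 10·10 = 100 ≡ 1 = α_err ✓ (single-error assumption holds).
Step 4: error magnitude e = S_0/v_2 = S_0·∏_{j≠2}(α_2 − α_j) = 10·2 = 20 ≡ 9 (mod 11).
Step 5: correct position 2: c_2 = r_2 − e = 6 − 9 ≡ 8 (mod 11). Hence c = [10, 8, 9, 1, 0].
  Check: interpolating c through the α_i gives m(x) = 7 + 1·x (degree < 2) with m(α_i) = c_i for every i, so c is indeed a codeword.


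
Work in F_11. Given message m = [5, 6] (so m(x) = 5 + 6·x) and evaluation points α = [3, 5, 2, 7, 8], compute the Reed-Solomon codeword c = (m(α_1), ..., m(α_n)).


c = [1, 2, 6, 3, 9]

Message polynomial: m(x) = 5 + 6·x (mod 11).
For each evaluation point α_i, compute m(α_i) mod 11:
  α_1 = 3: Horner steps 6 → 1, so m(3) = 1.
  α_2 = 5: Horner steps 6 → 2, so m(5) = 2.
  α_3 = 2: Horner steps 6 → 6, so m(2) = 6.
  α_4 = 7: Horner steps 6 → 3, so m(7) = 3.
  α_5 = 8: Horner steps 6 → 9, so m(8) = 9.
Codeword c = [1, 2, 6, 3, 9] ∈ F_11^5.


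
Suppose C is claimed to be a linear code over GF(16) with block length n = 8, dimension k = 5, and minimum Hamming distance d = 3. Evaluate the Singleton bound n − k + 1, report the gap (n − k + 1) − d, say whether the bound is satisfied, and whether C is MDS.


Singleton RHS = n − k + 1 = 4, slack = 1, bound satisfied, not MDS.

Singleton bound: d ≤ n − k + 1.
Here n = 8, k = 5, so n − k + 1 = 4.
Given d = 3, check d ≤ 4: YES.
Slack = (n − k + 1) − d = 1.
The code is NOT MDS (slack = 1 > 0).
Description: the claimed parameters are [8, 5, 3]_16; such a code would be non-MDS.


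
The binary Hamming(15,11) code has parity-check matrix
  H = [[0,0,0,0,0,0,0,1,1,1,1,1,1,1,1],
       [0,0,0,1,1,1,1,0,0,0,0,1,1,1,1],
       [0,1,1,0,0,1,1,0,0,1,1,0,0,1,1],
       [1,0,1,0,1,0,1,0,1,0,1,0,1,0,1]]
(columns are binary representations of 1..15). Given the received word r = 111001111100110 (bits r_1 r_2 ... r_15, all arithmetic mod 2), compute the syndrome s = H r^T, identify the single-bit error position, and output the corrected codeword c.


s = (1, 0, 0, 1)^T, error position = 9, corrected codeword c = 111001110100110

Compute s = H r^T mod 2 one row at a time:
  s_1 = 1 + 1 + 1 + 0 + 0 + 1 + 1 + 0 = 5 ≡ 1 (mod 2).
  s_2 = 0 + 0 + 1 + 1 + 0 + 1 + 1 + 0 = 4 ≡ 0 (mod 2).
  s_3 = 1 + 1 + 1 + 1 + 1 + 0 + 1 + 0 = 6 ≡ 0 (mod 2).
  s_4 = 1 + 1 + 0 + 1 + 1 + 0 + 1 + 0 = 5 ≡ 1 (mod 2).
s = (1, 0, 0, 1)^T — this equals column 9 of H (binary 1001), so error is at position 9.
Correct: flip bit 9 of r = 111001111100110 to get c = 111001110100110.


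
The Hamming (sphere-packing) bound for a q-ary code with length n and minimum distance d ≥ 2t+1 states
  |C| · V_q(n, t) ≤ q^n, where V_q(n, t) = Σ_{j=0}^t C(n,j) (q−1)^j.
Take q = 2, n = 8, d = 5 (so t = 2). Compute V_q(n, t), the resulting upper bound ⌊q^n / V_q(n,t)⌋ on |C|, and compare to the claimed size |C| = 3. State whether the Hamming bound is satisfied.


V_q(n, t) = 37, q^n = 256, Hamming bound = 6, |C| = 3 ≤ bound (satisfied).

Step 1: Compute V_q(n, t) = Σ_{j=0}^2 C(n, j) (q−1)^j.
  j = 0: C(8,0)·(1)^0 = 1·1 = 1.
  j = 1: C(8,1)·(1)^1 = 8·1 = 8.
  j = 2: C(8,2)·(1)^2 = 28·1 = 28.
  V_q(n, t) = 1 + 8 + 28 = 37.
Step 2: q^n = 2^8 = 256.
Step 3: Hamming bound ⌊q^n / V_q(n,t)⌋ = ⌊256/37⌋ = 6.
Step 4: Compare |C| = 3 to 6: satisfied.
The claimed |C| lies below the Hamming bound.


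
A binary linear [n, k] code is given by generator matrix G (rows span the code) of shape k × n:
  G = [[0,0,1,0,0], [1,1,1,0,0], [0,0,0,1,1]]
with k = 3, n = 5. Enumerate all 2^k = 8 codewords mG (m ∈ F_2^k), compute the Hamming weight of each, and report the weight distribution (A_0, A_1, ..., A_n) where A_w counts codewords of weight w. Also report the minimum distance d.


Weight distribution: A_0 = 1, A_1 = 1, A_2 = 2, A_3 = 2, A_4 = 1, A_5 = 1. Minimum distance d = 1.

Enumerate all 2^3 = 8 messages m ∈ F_2^3.
For each, compute codeword c = mG in F_2^5, then tally its weight.
  m = 000 → c = 00000, weight = 0.
  m = 100 → c = 00100, weight = 1.
  m = 010 → c = 11100, weight = 3.
  m = 110 → c = 11000, weight = 2.
  m = 001 → c = 00011, weight = 2.
  m = 101 → c = 00111, weight = 3.
  m = 011 → c = 11111, weight = 5.
  m = 111 → c = 11011, weight = 4.
Tally weights:
  weight 0: 1 codewords.
  weight 1: 1 codewords.
  weight 2: 2 codewords.
  weight 3: 2 codewords.
  weight 4: 1 codewords.
  weight 5: 1 codewords.
Minimum distance d = smallest w > 0 with A_w > 0 = 1.
Sanity: Σ A_w = 8 = 2^3 = 8 ✓.


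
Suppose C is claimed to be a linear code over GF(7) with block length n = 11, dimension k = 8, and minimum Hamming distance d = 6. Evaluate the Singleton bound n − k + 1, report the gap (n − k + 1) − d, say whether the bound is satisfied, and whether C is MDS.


Singleton RHS = n − k + 1 = 4, slack = -2, bound violated (no such code; not MDS).

Singleton bound: d ≤ n − k + 1.
Here n = 11, k = 8, so n − k + 1 = 4.
Given d = 6, check d ≤ 4: NO.
Slack = (n − k + 1) − d = -2.
The slack is negative: d = 6 exceeds n − k + 1 = 4 by 2, so the Singleton bound is violated and no linear [11, 8, 6]_7 code can exist. In particular it is not MDS (MDS requires d = n − k + 1 exactly).
Description: the claimed parameters are [11, 8, 6]_7; such a code would be impossible (violates the Singleton bound).


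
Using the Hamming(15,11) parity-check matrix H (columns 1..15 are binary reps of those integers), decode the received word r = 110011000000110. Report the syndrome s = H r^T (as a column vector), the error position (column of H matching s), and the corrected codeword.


s = (0, 0, 1, 1)^T, error position = 3, corrected codeword c = 111011000000110

Compute s = H r^T mod 2 one row at a time:
  s_1 = 0 + 0 + 0 + 0 + 0 + 1 + 1 + 0 = 2 ≡ 0 (mod 2).
  s_2 = 0 + 1 + 1 + 0 + 0 + 1 + 1 + 0 = 4 ≡ 0 (mod 2).
  s_3 = 1 + 0 + 1 + 0 + 0 + 0 + 1 + 0 = 3 ≡ 1 (mod 2).
  s_4 = 1 + 0 + 1 + 0 + 0 + 0 + 1 + 0 = 3 ≡ 1 (mod 2).
s = (0, 0, 1, 1)^T — this equals column 3 of H (binary 0011), so error is at position 3.
Correct: flip bit 3 of r = 110011000000110 to get c = 111011000000110.


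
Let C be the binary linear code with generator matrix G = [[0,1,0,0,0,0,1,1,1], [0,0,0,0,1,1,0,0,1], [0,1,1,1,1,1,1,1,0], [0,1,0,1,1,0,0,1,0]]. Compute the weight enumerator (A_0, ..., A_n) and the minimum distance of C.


Weight distribution: A_0 = 1, A_2 = 1, A_3 = 3, A_4 = 5, A_5 = 4, A_6 = 1, A_7 = 1. Minimum distance d = 2.

Enumerate all 2^4 = 16 messages m ∈ F_2^4.
For each, compute codeword c = mG in F_2^9, then tally its weight.
  m = 0000 → c = 000000000, weight = 0.
  m = 1000 → c = 010000111, weight = 4.
  m = 0100 → c = 000011001, weight = 3.
  m = 1100 → c = 010011110, weight = 5.
  m = 0010 → c = 011111110, weight = 7.
  m = 1010 → c = 001111001, weight = 5.
  m = 0110 → c = 011100111, weight = 6.
  m = 1110 → c = 001100000, weight = 2.
  m = 0001 → c = 010110010, weight = 4.
  m = 1001 → c = 000110101, weight = 4.
  m = 0101 → c = 010101011, weight = 5.
  m = 1101 → c = 000101100, weight = 3.
  m = 0011 → c = 001001100, weight = 3.
  m = 1011 → c = 011001011, weight = 5.
  m = 0111 → c = 001010101, weight = 4.
  m = 1111 → c = 011010010, weight = 4.
Tally weights:
  weight 0: 1 codewords.
  weight 2: 1 codewords.
  weight 3: 3 codewords.
  weight 4: 5 codewords.
  weight 5: 4 codewords.
  weight 6: 1 codewords.
  weight 7: 1 codewords.
Minimum distance d = smallest w > 0 with A_w > 0 = 2.
Sanity: Σ A_w = 16 = 2^4 = 16 ✓.


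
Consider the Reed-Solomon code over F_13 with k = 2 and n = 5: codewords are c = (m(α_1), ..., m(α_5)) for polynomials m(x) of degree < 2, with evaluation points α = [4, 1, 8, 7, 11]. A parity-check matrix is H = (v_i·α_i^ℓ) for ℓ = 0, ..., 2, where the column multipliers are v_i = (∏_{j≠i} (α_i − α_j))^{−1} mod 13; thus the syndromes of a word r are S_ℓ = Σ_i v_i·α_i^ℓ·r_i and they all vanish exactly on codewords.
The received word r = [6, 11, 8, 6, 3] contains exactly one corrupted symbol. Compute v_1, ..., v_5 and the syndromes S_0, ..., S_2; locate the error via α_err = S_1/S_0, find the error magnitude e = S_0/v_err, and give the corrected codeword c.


S = (10, 5, 9), error at position 4, error magnitude e = 5, c = [6, 11, 8, 1, 3].

Step 1: column multipliers v_i = (∏_{j≠i}(α_i − α_j))^{−1} mod 13.
  i = 1 (α = 4): (4−1)(4−8)(4−7)(4−11) = 3·(−4)·(−3)·(−7) = −252 ≡ 8, so v_1 = 8^{−1} = 5 (mod 13).
  i = 2 (α = 1): (1−4)(1−8)(1−7)(1−11) = (−3)·(−7)·(−6)·(−10) = 1260 ≡ 12, so v_2 = 12^{−1} = 12 (mod 13).
  i = 3 (α = 8): (8−4)(8−1)(8−7)(8−11) = 4·7·1·(−3) = −84 ≡ 7, so v_3 = 7^{−1} = 2 (mod 13).
  i = 4 (α = 7): (7−4)(7−1)(7−8)(7−11) = 3·6·(−1)·(−4) = 72 ≡ 7, so v_4 = 7^{−1} = 2 (mod 13).
  i = 5 (α = 11): (11−4)(11−1)(11−8)(11−7) = 7·10·3·4 = 840 ≡ 8, so v_5 = 8^{−1} = 5 (mod 13).
  v = [5, 12, 2, 2, 5].
Step 2: syndromes of r = [6, 11, 8, 6, 3] (all sums mod 13).
  S_0 = Σ v_i r_i = 5·6 + 12·11 + 2·8 + 2·6 + 5·3 = 205 ≡ 10.
  S_1 = Σ v_i α_i r_i = 5·4·6 + 12·1·11 + 2·8·8 + 2·7·6 + 5·11·3 = 629 ≡ 5.
  α_i^2 mod 13 = [3, 1, 12, 10, 4].
  S_2 = Σ v_i α_i^2 r_i = 5·3·6 + 12·1·11 + 2·12·8 + 2·10·6 + 5·4·3 = 594 ≡ 9.
  S = (10, 5, 9) ≠ 0, so r is not a codeword (an error is present).
Step 3: locate the error. For a single error e at position i, S_ℓ = v_i·e·α_i^ℓ, so α_err = S_1/S_0.
  S_0^{−1} = 10^{−1} = 4 (mod 13), so α_err = 5·4 = 20 ≡ 7 = α_4. Error position i = 4.
  Consistency check: S_2/S_1 = 9·8 = 72 ≡ 7 = α_err ✓ (single-error assumption holds).
Step 4: error magnitude e = S_0/v_4 = S_0·∏_{j≠4}(α_4 − α_j) = 10·7 = 70 ≡ 5 (mod 13).
Step 5: correct position 4: c_4 = r_4 − e = 6 − 5 ≡ 1 (mod 13). Hence c = [6, 11, 8, 1, 3].
  Check: interpolating c through the α_i gives m(x) = 4 + 7·x (degree < 2) with m(α_i) = c_i for every i, so c is indeed a codeword.


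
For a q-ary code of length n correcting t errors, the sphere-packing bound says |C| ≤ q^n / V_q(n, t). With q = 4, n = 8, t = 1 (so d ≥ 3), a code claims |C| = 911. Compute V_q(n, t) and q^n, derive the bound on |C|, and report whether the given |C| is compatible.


V_q(n, t) = 25, q^n = 65536, Hamming bound = 2621, |C| = 911 ≤ bound (satisfied).

Step 1: Compute V_q(n, t) = Σ_{j=0}^1 C(n, j) (q−1)^j.
  j = 0: C(8,0)·(3)^0 = 1·1 = 1.
  j = 1: C(8,1)·(3)^1 = 8·3 = 24.
  V_q(n, t) = 1 + 24 = 25.
Step 2: q^n = 4^8 = 65536.
Step 3: Hamming bound ⌊q^n / V_q(n,t)⌋ = ⌊65536/25⌋ = 2621.
Step 4: Compare |C| = 911 to 2621: satisfied.
The claimed |C| lies below the Hamming bound.


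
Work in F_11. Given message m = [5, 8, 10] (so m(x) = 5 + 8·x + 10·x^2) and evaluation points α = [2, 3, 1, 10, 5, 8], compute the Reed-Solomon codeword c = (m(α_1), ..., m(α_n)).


c = [6, 9, 1, 7, 9, 5]

Message polynomial: m(x) = 5 + 8·x + 10·x^2 (mod 11).
For each evaluation point α_i, compute m(α_i) mod 11:
  α_1 = 2: Horner steps 10 → 6 → 6, so m(2) = 6.
  α_2 = 3: Horner steps 10 → 5 → 9, so m(3) = 9.
  α_3 = 1: Horner steps 10 → 7 → 1, so m(1) = 1.
  α_4 = 10: Horner steps 10 → 9 → 7, so m(10) = 7.
  α_5 = 5: Horner steps 10 → 3 → 9, so m(5) = 9.
  α_6 = 8: Horner steps 10 → 0 → 5, so m(8) = 5.
Codeword c = [6, 9, 1, 7, 9, 5] ∈ F_11^6.


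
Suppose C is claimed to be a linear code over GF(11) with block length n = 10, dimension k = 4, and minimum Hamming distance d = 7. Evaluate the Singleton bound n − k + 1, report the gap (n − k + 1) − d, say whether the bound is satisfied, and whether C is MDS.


Singleton RHS = n − k + 1 = 7, slack = 0, bound satisfied, MDS.

Singleton bound: d ≤ n − k + 1.
Here n = 10, k = 4, so n − k + 1 = 7.
Given d = 7, check d ≤ 7: YES.
Slack = (n − k + 1) − d = 0.
The code is MDS (slack = 0).
Description: the claimed parameters are [10, 4, 7]_11; such a code would be MDS (meets Singleton bound).


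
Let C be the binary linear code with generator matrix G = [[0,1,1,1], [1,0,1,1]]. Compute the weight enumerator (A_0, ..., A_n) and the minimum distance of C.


Weight distribution: A_0 = 1, A_2 = 1, A_3 = 2. Minimum distance d = 2.

Enumerate all 2^2 = 4 messages m ∈ F_2^2.
For each, compute codeword c = mG in F_2^4, then tally its weight.
  m = 00 → c = 0000, weight = 0.
  m = 10 → c = 0111, weight = 3.
  m = 01 → c = 1011, weight = 3.
  m = 11 → c = 1100, weight = 2.
Tally weights:
  weight 0: 1 codewords.
  weight 2: 1 codewords.
  weight 3: 2 codewords.
Minimum distance d = smallest w > 0 with A_w > 0 = 2.
Sanity: Σ A_w = 4 = 2^2 = 4 ✓.


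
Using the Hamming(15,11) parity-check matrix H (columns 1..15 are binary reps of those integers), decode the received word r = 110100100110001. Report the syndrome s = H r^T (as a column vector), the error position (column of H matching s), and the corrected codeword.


s = (1, 1, 1, 0)^T, error position = 14, corrected codeword c = 110100100110011

Compute s = H r^T mod 2 one row at a time:
  s_1 = 0 + 0 + 1 + 1 + 0 + 0 + 0 + 1 = 3 ≡ 1 (mod 2).
  s_2 = 1 + 0 + 0 + 1 + 0 + 0 + 0 + 1 = 3 ≡ 1 (mod 2).
  s_3 = 1 + 0 + 0 + 1 + 1 + 1 + 0 + 1 = 5 ≡ 1 (mod 2).
  s_4 = 1 + 0 + 0 + 1 + 0 + 1 + 0 + 1 = 4 ≡ 0 (mod 2).
s = (1, 1, 1, 0)^T — this equals column 14 of H (binary 1110), so error is at position 14.
Correct: flip bit 14 of r = 110100100110001 to get c = 110100100110011.


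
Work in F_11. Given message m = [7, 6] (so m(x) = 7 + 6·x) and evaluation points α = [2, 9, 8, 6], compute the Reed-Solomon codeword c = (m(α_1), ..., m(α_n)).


c = [8, 6, 0, 10]

Message polynomial: m(x) = 7 + 6·x (mod 11).
For each evaluation point α_i, compute m(α_i) mod 11:
  α_1 = 2: Horner steps 6 → 8, so m(2) = 8.
  α_2 = 9: Horner steps 6 → 6, so m(9) = 6.
  α_3 = 8: Horner steps 6 → 0, so m(8) = 0.
  α_4 = 6: Horner steps 6 → 10, so m(6) = 10.
Codeword c = [8, 6, 0, 10] ∈ F_11^4.


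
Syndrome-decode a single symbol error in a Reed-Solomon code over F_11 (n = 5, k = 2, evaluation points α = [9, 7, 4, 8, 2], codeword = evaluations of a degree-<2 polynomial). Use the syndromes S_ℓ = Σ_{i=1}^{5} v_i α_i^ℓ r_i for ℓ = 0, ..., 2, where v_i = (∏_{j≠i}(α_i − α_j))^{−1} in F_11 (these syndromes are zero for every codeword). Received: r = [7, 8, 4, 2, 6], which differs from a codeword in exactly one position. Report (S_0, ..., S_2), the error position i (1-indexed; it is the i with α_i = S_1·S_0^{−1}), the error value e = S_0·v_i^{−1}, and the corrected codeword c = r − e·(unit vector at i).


S = (6, 1, 2), error at position 5, error magnitude e = 1, c = [7, 8, 4, 2, 5].

Step 1: column multipliers v_i = (∏_{j≠i}(α_i − α_j))^{−1} mod 11.
  i = 1 (α = 9): (9−7)(9−4)(9−8)(9−2) = 2·5·1·7 = 70 ≡ 4, so v_1 = 4^{−1} = 3 (mod 11).
  i = 2 (α = 7): (7−9)(7−4)(7−8)(7−2) = (−2)·3·(−1)·5 = 30 ≡ 8, so v_2 = 8^{−1} = 7 (mod 11).
  i = 3 (α = 4): (4−9)(4−7)(4−8)(4−2) = (−5)·(−3)·(−4)·2 = −120 ≡ 1, so v_3 = 1^{−1} = 1 (mod 11).
  i = 4 (α = 8): (8−9)(8−7)(8−4)(8−2) = (−1)·1·4·6 = −24 ≡ 9, so v_4 = 9^{−1} = 5 (mod 11).
  i = 5 (α = 2): (2−9)(2−7)(2−4)(2−8) = (−7)·(−5)·(−2)·(−6) = 420 ≡ 2, so v_5 = 2^{−1} = 6 (mod 11).
  v = [3, 7, 1, 5, 6].
Step 2: syndromes of r = [7, 8, 4, 2, 6] (all sums mod 11).
  S_0 = Σ v_i r_i = 3·7 + 7·8 + 1·4 + 5·2 + 6·6 = 127 ≡ 6.
  S_1 = Σ v_i α_i r_i = 3·9·7 + 7·7·8 + 1·4·4 + 5·8·2 + 6·2·6 = 749 ≡ 1.
  α_i^2 mod 11 = [4, 5, 5, 9, 4].
  S_2 = Σ v_i α_i^2 r_i = 3·4·7 + 7·5·8 + 1·5·4 + 5·9·2 + 6·4·6 = 618 ≡ 2.
  S = (6, 1, 2) ≠ 0, so r is not a codeword (an error is present).
Step 3: locate the error. For a single error e at position i, S_ℓ = v_i·e·α_i^ℓ, so α_err = S_1/S_0.
  S_0^{−1} = 6^{−1} = 2 (mod 11), so α_err = 1·2 = 2 ≡ 2 = α_5. Error position i = 5.
  Consistency check: S_2/S_1 = 2·1 = 2 ≡ 2 = α_err ✓ (single-error assumption holds).
Step 4: error magnitude e = S_0/v_5 = S_0·∏_{j≠5}(α_5 − α_j) = 6·2 = 12 ≡ 1 (mod 11).
Step 5: correct position 5: c_5 = r_5 − e = 6 − 1 ≡ 5 (mod 11). Hence c = [7, 8, 4, 2, 5].
  Check: interpolating c through the α_i gives m(x) = 6 + 5·x (degree < 2) with m(α_i) = c_i for every i, so c is indeed a codeword.


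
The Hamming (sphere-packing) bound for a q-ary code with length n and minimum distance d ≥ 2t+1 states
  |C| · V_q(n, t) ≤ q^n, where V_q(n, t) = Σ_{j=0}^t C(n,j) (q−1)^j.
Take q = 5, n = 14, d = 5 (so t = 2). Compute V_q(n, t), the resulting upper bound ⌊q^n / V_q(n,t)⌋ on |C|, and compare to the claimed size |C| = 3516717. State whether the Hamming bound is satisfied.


V_q(n, t) = 1513, q^n = 6103515625, Hamming bound = 4034048, |C| = 3516717 ≤ bound (satisfied).

Step 1: Compute V_q(n, t) = Σ_{j=0}^2 C(n, j) (q−1)^j.
  j = 0: C(14,0)·(4)^0 = 1·1 = 1.
  j = 1: C(14,1)·(4)^1 = 14·4 = 56.
  j = 2: C(14,2)·(4)^2 = 91·16 = 1456.
  V_q(n, t) = 1 + 56 + 1456 = 1513.
Step 2: q^n = 5^14 = 6103515625.
Step 3: Hamming bound ⌊q^n / V_q(n,t)⌋ = ⌊6103515625/1513⌋ = 4034048.
Step 4: Compare |C| = 3516717 to 4034048: satisfied.
The claimed |C| lies below the Hamming bound.


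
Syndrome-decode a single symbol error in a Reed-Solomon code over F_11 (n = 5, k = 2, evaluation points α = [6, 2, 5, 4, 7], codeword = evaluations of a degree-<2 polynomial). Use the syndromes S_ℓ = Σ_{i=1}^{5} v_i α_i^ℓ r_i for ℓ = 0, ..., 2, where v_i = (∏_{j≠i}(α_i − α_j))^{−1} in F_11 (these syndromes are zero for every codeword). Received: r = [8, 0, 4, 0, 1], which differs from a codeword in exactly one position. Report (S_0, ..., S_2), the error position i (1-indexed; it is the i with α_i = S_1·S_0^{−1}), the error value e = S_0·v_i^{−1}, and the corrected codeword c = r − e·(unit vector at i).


S = (3, 6, 1), error at position 2, error magnitude e = 8, c = [8, 3, 4, 0, 1].

Step 1: column multipliers v_i = (∏_{j≠i}(α_i − α_j))^{−1} mod 11.
  i = 1 (α = 6): (6−2)(6−5)(6−4)(6−7) = 4·1·2·(−1) = −8 ≡ 3, so v_1 = 3^{−1} = 4 (mod 11).
  i = 2 (α = 2): (2−6)(2−5)(2−4)(2−7) = (−4)·(−3)·(−2)·(−5) = 120 ≡ 10, so v_2 = 10^{−1} = 10 (mod 11).
  i = 3 (α = 5): (5−6)(5−2)(5−4)(5−7) = (−1)·3·1·(−2) = 6 ≡ 6, so v_3 = 6^{−1} = 2 (mod 11).
  i = 4 (α = 4): (4−6)(4−2)(4−5)(4−7) = (−2)·2·(−1)·(−3) = −12 ≡ 10, so v_4 = 10^{−1} = 10 (mod 11).
  i = 5 (α = 7): (7−6)(7−2)(7−5)(7−4) = 1·5·2·3 = 30 ≡ 8, so v_5 = 8^{−1} = 7 (mod 11).
  v = [4, 10, 2, 10, 7].
Step 2: syndromes of r = [8, 0, 4, 0, 1] (all sums mod 11).
  S_0 = Σ v_i r_i = 4·8 + 10·0 + 2·4 + 10·0 + 7·1 = 47 ≡ 3.
  S_1 = Σ v_i α_i r_i = 4·6·8 + 10·2·0 + 2·5·4 + 10·4·0 + 7·7·1 = 281 ≡ 6.
  α_i^2 mod 11 = [3, 4, 3, 5, 5].
  S_2 = Σ v_i α_i^2 r_i = 4·3·8 + 10·4·0 + 2·3·4 + 10·5·0 + 7·5·1 = 155 ≡ 1.
  S = (3, 6, 1) ≠ 0, so r is not a codeword (an error is present).
Step 3: locate the error. For a single error e at position i, S_ℓ = v_i·e·α_i^ℓ, so α_err = S_1/S_0.
  S_0^{−1} = 3^{−1} = 4 (mod 11), so α_err = 6·4 = 24 ≡ 2 = α_2. Error position i = 2.
  Consistency check: S_2/S_1 = 1·2 = 2 ≡ 2 = α_err ✓ (single-error assumption holds).
Step 4: error magnitude e = S_0/v_2 = S_0·∏_{j≠2}(α_2 − α_j) = 3·10 = 30 ≡ 8 (mod 11).
Step 5: correct position 2: c_2 = r_2 − e = 0 − 8 ≡ 3 (mod 11). Hence c = [8, 3, 4, 0, 1].
  Check: interpolating c through the α_i gives m(x) = 6 + 4·x (degree < 2) with m(α_i) = c_i for every i, so c is indeed a codeword.


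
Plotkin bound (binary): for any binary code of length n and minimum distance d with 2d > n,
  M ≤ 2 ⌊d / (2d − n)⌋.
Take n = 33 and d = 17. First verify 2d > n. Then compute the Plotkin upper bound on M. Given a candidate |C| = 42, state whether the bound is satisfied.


Plotkin bound M ≤ 34; given |C| = 42 > bound (violated).

Check applicability: 2d = 34, n = 33.
2d − n = 1 > 0, so Plotkin applies.
Compute d/(2d−n) = 17/1 ≈ 17.0000.
⌊d/(2d−n)⌋ = 17.
Plotkin bound: M ≤ 2·17 = 34.
Given |C| = 42, check: VIOLATED.
This |C| is above the Plotkin bound, so no binary code with n = 33, d = 17 and 42 codewords exists.


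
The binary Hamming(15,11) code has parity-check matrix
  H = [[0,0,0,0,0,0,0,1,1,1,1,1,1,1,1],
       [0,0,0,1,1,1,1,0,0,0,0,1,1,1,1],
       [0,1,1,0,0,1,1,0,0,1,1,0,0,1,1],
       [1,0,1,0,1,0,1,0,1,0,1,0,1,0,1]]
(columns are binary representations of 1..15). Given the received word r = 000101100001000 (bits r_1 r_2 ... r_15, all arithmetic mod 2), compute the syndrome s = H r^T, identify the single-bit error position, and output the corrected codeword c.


s = (1, 0, 0, 1)^T, error position = 9, corrected codeword c = 000101101001000

Compute s = H r^T mod 2 one row at a time:
  s_1 = 0 + 0 + 0 + 0 + 1 + 0 + 0 + 0 = 1 ≡ 1 (mod 2).
  s_2 = 1 + 0 + 1 + 1 + 1 + 0 + 0 + 0 = 4 ≡ 0 (mod 2).
  s_3 = 0 + 0 + 1 + 1 + 0 + 0 + 0 + 0 = 2 ≡ 0 (mod 2).
  s_4 = 0 + 0 + 0 + 1 + 0 + 0 + 0 + 0 = 1 ≡ 1 (mod 2).
s = (1, 0, 0, 1)^T — this equals column 9 of H (binary 1001), so error is at position 9.
Correct: flip bit 9 of r = 000101100001000 to get c = 000101101001000.


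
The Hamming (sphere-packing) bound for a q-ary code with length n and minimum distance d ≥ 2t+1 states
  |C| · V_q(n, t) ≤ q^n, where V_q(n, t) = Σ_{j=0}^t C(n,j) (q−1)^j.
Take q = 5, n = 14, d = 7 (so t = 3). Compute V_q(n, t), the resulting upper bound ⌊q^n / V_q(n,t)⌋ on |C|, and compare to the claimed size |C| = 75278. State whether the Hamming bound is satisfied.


V_q(n, t) = 24809, q^n = 6103515625, Hamming bound = 246020, |C| = 75278 ≤ bound (satisfied).

Step 1: Compute V_q(n, t) = Σ_{j=0}^3 C(n, j) (q−1)^j.
  j = 0: C(14,0)·(4)^0 = 1·1 = 1.
  j = 1: C(14,1)·(4)^1 = 14·4 = 56.
  j = 2: C(14,2)·(4)^2 = 91·16 = 1456.
  j = 3: C(14,3)·(4)^3 = 364·64 = 23296.
  V_q(n, t) = 1 + 56 + 1456 + 23296 = 24809.
Step 2: q^n = 5^14 = 6103515625.
Step 3: Hamming bound ⌊q^n / V_q(n,t)⌋ = ⌊6103515625/24809⌋ = 246020.
Step 4: Compare |C| = 75278 to 246020: satisfied.
The claimed |C| lies below the Hamming bound.


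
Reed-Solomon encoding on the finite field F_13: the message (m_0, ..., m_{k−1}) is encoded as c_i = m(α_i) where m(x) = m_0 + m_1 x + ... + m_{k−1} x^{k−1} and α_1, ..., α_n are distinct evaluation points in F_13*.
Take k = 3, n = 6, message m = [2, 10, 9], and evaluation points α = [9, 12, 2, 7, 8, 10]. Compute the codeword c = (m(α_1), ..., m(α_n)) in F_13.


c = [2, 1, 6, 6, 8, 1]

Message polynomial: m(x) = 2 + 10·x + 9·x^2 (mod 13).
For each evaluation point α_i, compute m(α_i) mod 13:
  α_1 = 9: Horner steps 9 → 0 → 2, so m(9) = 2.
  α_2 = 12: Horner steps 9 → 1 → 1, so m(12) = 1.
  α_3 = 2: Horner steps 9 → 2 → 6, so m(2) = 6.
  α_4 = 7: Horner steps 9 → 8 → 6, so m(7) = 6.
  α_5 = 8: Horner steps 9 → 4 → 8, so m(8) = 8.
  α_6 = 10: Horner steps 9 → 9 → 1, so m(10) = 1.
Codeword c = [2, 1, 6, 6, 8, 1] ∈ F_13^6.


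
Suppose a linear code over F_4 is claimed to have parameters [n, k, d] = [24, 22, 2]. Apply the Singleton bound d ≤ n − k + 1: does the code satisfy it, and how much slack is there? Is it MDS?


Singleton RHS = n − k + 1 = 3, slack = 1, bound satisfied, not MDS.

Singleton bound: d ≤ n − k + 1.
Here n = 24, k = 22, so n − k + 1 = 3.
Given d = 2, check d ≤ 3: YES.
Slack = (n − k + 1) − d = 1.
The code is NOT MDS (slack = 1 > 0).
Description: the claimed parameters are [24, 22, 2]_4; such a code would be non-MDS.


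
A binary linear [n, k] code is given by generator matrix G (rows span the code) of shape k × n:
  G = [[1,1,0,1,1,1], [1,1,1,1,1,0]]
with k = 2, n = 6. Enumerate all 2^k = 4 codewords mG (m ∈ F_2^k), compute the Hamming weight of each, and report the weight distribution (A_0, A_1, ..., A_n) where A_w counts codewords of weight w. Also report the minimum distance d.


Weight distribution: A_0 = 1, A_2 = 1, A_5 = 2. Minimum distance d = 2.

Enumerate all 2^2 = 4 messages m ∈ F_2^2.
For each, compute codeword c = mG in F_2^6, then tally its weight.
  m = 00 → c = 000000, weight = 0.
  m = 10 → c = 110111, weight = 5.
  m = 01 → c = 111110, weight = 5.
  m = 11 → c = 001001, weight = 2.
Tally weights:
  weight 0: 1 codewords.
  weight 2: 1 codewords.
  weight 5: 2 codewords.
Minimum distance d = smallest w > 0 with A_w > 0 = 2.
Sanity: Σ A_w = 4 = 2^2 = 4 ✓.


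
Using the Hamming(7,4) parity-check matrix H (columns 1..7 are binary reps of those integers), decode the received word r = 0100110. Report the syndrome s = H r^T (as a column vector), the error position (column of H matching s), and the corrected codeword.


s = (0, 0, 1)^T, error position = 1, corrected codeword c = 1100110

Compute s = H r^T mod 2 one row at a time:
  s_1 = 0 + 1 + 1 + 0 = 2 ≡ 0 (mod 2).
  s_2 = 1 + 0 + 1 + 0 = 2 ≡ 0 (mod 2).
  s_3 = 0 + 0 + 1 + 0 = 1 ≡ 1 (mod 2).
s = (0, 0, 1)^T — this equals column 1 of H (binary 001), so error is at position 1.
Correct: flip bit 1 of r = 0100110 to get c = 1100110.


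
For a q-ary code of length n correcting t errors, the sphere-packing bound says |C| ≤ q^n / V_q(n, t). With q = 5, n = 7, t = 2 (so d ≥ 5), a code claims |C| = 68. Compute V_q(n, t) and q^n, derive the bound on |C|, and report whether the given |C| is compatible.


V_q(n, t) = 365, q^n = 78125, Hamming bound = 214, |C| = 68 ≤ bound (satisfied).

Step 1: Compute V_q(n, t) = Σ_{j=0}^2 C(n, j) (q−1)^j.
  j = 0: C(7,0)·(4)^0 = 1·1 = 1.
  j = 1: C(7,1)·(4)^1 = 7·4 = 28.
  j = 2: C(7,2)·(4)^2 = 21·16 = 336.
  V_q(n, t) = 1 + 28 + 336 = 365.
Step 2: q^n = 5^7 = 78125.
Step 3: Hamming bound ⌊q^n / V_q(n,t)⌋ = ⌊78125/365⌋ = 214.
Step 4: Compare |C| = 68 to 214: satisfied.
The claimed |C| lies below the Hamming bound.


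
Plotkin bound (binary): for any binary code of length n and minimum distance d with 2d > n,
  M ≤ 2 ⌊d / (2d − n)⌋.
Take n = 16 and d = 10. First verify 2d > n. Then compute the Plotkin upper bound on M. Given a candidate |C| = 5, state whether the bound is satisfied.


Plotkin bound M ≤ 4; given |C| = 5 > bound (violated).

Check applicability: 2d = 20, n = 16.
2d − n = 4 > 0, so Plotkin applies.
Compute d/(2d−n) = 10/4 ≈ 2.5000.
⌊d/(2d−n)⌋ = 2.
Plotkin bound: M ≤ 2·2 = 4.
Given |C| = 5, check: VIOLATED.
This |C| is above the Plotkin bound, so no binary code with n = 16, d = 10 and 5 codewords exists.


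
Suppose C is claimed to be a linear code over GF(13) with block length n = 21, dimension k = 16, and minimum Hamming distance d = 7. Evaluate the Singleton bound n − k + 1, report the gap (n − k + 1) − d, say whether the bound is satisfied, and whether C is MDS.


Singleton RHS = n − k + 1 = 6, slack = -1, bound violated (no such code; not MDS).

Singleton bound: d ≤ n − k + 1.
Here n = 21, k = 16, so n − k + 1 = 6.
Given d = 7, check d ≤ 6: NO.
Slack = (n − k + 1) − d = -1.
The slack is negative: d = 7 exceeds n − k + 1 = 6 by 1, so the Singleton bound is violated and no linear [21, 16, 7]_13 code can exist. In particular it is not MDS (MDS requires d = n − k + 1 exactly).
Description: the claimed parameters are [21, 16, 7]_13; such a code would be impossible (violates the Singleton bound).
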